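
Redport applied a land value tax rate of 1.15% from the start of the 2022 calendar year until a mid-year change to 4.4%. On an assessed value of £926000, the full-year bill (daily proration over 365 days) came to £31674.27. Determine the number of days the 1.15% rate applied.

110 days

Let d = days at the first rate; then 365 − d days at the second rate.
£926000 × [1.15%·d + 4.4%·(365−d)] / 365 = £31674.27
Solving gives d = 110, so the new rate took effect on 21 April 2022.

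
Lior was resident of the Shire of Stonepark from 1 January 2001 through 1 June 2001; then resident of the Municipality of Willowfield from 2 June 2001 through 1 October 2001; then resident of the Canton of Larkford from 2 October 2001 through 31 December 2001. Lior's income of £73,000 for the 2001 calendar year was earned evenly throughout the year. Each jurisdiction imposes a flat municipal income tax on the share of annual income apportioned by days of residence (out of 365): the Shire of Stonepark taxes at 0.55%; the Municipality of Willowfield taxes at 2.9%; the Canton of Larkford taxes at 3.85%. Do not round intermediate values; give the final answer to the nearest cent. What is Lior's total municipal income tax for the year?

The Shire of Stonepark, 1 January – 1 June 2001: 152 days → £73,000 × 0.55% × 152/365 = £167.2000
The Municipality of Willowfield, 2 June – 1 October 2001: 122 days → £73,000 × 2.9% × 122/365 = £707.6000
The Canton of Larkford, 2 October – 31 December 2001: 91 days → £73,000 × 3.85% × 91/365 = £700.7000
Total = £1,575.5000

£1,575.50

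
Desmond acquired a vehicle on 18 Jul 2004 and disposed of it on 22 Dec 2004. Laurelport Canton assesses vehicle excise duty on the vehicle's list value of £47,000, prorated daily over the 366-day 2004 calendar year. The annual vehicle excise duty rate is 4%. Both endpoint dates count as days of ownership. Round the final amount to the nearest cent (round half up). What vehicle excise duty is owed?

£811.58

Days held (18 Jul – 22 Dec 2004): 158 out of 366
Tax = £47,000 × 4% × 158/366 = £811.5847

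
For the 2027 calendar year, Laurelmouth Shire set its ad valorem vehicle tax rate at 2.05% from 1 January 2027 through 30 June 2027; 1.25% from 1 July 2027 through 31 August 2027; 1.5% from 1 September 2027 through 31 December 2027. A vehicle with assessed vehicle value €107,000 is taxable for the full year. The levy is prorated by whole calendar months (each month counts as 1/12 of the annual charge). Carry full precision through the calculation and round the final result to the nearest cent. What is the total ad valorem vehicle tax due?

€1,854.67

1 January – 30 June 2027: 6 months at 2.05% → €107,000 × 2.05% × 6/12 = €1,096.7500
1 July – 31 August 2027: 2 months at 1.25% → €107,000 × 1.25% × 2/12 = €222.9167
1 September – 31 December 2027: 4 months at 1.5% → €107,000 × 1.5% × 4/12 = €535.0000
Total = €1,854.6667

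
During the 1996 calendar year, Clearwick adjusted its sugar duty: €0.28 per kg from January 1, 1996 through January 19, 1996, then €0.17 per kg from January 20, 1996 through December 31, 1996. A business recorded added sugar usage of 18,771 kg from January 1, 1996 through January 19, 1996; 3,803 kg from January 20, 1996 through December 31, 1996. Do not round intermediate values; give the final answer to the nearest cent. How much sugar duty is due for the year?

€5,902.39

January 1 – January 19, 1996: 18,771 kg at €0.28/kg → €5,255.88
January 20 – December 31, 1996: 3,803 kg at €0.17/kg → €646.51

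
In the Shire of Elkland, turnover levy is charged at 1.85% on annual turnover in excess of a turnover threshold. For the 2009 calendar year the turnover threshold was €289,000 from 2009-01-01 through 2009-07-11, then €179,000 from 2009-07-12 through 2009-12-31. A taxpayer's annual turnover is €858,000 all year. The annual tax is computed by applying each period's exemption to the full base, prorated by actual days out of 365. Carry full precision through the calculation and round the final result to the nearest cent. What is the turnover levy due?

€11,491.03

2009-01-01 to 2009-07-11: 192 days, exemption €289,000 → (€858,000 − €289,000) × 1.85% × 192/365 = €5,537.2274
2009-07-12 to 2009-12-31: 173 days, exemption €179,000 → (€858,000 − €179,000) × 1.85% × 173/365 = €5,953.8068
Total = €11,491.0342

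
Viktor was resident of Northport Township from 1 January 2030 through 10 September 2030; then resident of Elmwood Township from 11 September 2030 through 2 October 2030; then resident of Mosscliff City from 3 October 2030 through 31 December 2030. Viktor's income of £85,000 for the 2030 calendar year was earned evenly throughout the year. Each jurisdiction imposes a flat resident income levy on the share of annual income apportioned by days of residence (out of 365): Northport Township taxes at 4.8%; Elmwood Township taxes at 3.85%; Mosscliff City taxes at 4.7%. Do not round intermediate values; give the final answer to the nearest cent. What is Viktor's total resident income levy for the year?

Northport Township, 1 January – 10 September 2030: 253 days → £85,000 × 4.8% × 253/365 = £2,828.0548
Elmwood Township, 11 September – 2 October 2030: 22 days → £85,000 × 3.85% × 22/365 = £197.2466
Mosscliff City, 3 October – 31 December 2030: 90 days → £85,000 × 4.7% × 90/365 = £985.0685
Total = £4,010.3699

£4,010.37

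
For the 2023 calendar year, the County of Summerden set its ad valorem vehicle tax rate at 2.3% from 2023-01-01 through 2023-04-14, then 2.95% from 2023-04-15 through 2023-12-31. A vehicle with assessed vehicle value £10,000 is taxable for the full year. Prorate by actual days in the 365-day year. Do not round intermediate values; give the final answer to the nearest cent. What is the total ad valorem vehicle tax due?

2023-01-01 to 2023-04-14: 104 days at 2.3% → £10,000 × 2.3% × 104/365 = £65.5342
2023-04-15 to 2023-12-31: 261 days at 2.95% → £10,000 × 2.95% × 261/365 = £210.9452
Total = £276.4795

£276.48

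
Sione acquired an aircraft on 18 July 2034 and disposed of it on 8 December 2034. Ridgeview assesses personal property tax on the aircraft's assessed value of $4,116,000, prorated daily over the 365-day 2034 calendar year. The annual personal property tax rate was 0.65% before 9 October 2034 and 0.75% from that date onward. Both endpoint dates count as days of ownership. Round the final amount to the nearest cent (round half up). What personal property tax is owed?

$11,242.88

18 July – 8 October 2034: 83 days at 0.65% → $4,116,000 × 0.65% × 83/365 = $6,083.7863
9 October – 8 December 2034: 61 days at 0.75% → $4,116,000 × 0.75% × 61/365 = $5,159.0959
Total = $11,242.8822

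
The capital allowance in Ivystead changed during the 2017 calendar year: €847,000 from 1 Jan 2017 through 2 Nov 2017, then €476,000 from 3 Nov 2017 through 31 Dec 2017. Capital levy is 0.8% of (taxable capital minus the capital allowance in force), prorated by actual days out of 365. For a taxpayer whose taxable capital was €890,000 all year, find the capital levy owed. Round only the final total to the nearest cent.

€823.76

1 Jan – 2 Nov 2017: 306 days, exemption €847,000 → (€890,000 − €847,000) × 0.8% × 306/365 = €288.3945
3 Nov – 31 Dec 2017: 59 days, exemption €476,000 → (€890,000 − €476,000) × 0.8% × 59/365 = €535.3644
Total = €823.7589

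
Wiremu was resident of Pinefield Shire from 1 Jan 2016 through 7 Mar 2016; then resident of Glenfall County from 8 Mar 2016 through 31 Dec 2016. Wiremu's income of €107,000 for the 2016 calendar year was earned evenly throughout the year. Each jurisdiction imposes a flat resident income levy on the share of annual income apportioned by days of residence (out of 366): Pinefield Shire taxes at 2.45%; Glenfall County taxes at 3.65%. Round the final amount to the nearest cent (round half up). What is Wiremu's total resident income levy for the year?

Pinefield Shire, 1 Jan – 7 Mar 2016: 67 days → €107,000 × 2.45% × 67/366 = €479.8921
Glenfall County, 8 Mar – 31 Dec 2016: 299 days → €107,000 × 3.65% × 299/366 = €3,190.5587
Total = €3,670.4508

€3,670.45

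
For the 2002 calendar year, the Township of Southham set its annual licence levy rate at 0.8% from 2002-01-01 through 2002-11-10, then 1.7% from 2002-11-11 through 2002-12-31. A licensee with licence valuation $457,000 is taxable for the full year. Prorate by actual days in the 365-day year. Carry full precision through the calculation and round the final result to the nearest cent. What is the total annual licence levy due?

2002-01-01 to 2002-11-10: 314 days at 0.8% → $457,000 × 0.8% × 314/365 = $3,145.1616
2002-11-11 to 2002-12-31: 51 days at 1.7% → $457,000 × 1.7% × 51/365 = $1,085.5315
Total = $4,230.6932

$4,230.69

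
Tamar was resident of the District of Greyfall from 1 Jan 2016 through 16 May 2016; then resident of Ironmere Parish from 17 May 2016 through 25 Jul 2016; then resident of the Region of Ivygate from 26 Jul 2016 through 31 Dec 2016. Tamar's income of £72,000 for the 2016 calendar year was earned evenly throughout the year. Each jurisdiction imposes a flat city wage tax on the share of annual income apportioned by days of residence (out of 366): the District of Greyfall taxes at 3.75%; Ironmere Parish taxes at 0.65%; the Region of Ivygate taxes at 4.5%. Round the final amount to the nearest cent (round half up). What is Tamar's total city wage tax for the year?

The District of Greyfall, 1 Jan – 16 May 2016: 137 days → £72,000 × 3.75% × 137/366 = £1,010.6557
Ironmere Parish, 17 May – 25 Jul 2016: 70 days → £72,000 × 0.65% × 70/366 = £89.5082
The Region of Ivygate, 26 Jul – 31 Dec 2016: 159 days → £72,000 × 4.5% × 159/366 = £1,407.5410
Total = £2,507.7049

£2,507.70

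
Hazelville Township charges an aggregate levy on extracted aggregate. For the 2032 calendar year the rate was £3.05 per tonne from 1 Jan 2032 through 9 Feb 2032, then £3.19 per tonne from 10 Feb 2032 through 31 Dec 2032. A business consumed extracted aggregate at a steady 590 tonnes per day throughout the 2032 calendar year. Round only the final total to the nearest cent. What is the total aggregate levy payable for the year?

1 Jan – 9 Feb 2032: 40 days × 590 tonnes/day = 23,600 tonnes at £3.05/tonne → £71,980.00
10 Feb – 31 Dec 2032: 326 days × 590 tonnes/day = 192,340 tonnes at £3.19/tonne → £613,564.60

£685,544.60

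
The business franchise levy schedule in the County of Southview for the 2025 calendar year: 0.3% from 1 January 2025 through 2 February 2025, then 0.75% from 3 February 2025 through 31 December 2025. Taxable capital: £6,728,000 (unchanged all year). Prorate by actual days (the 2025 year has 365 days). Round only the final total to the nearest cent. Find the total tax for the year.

1 January – 2 February 2025: 33 days at 0.3% → £6,728,000 × 0.3% × 33/365 = £1,824.8548
3 February – 31 December 2025: 332 days at 0.75% → £6,728,000 × 0.75% × 332/365 = £45,897.8630
Total = £47,722.7178

£47,722.72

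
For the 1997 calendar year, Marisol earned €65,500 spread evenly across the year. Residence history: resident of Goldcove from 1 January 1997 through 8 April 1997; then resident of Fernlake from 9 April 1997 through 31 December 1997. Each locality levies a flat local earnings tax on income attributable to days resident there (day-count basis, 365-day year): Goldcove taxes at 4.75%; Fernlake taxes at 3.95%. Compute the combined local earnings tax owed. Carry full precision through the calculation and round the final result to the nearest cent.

Goldcove, 1 January – 8 April 1997: 98 days → €65,500 × 4.75% × 98/365 = €835.3493
Fernlake, 9 April – 31 December 1997: 267 days → €65,500 × 3.95% × 267/365 = €1,892.5911
Total = €2,727.9404

€2,727.94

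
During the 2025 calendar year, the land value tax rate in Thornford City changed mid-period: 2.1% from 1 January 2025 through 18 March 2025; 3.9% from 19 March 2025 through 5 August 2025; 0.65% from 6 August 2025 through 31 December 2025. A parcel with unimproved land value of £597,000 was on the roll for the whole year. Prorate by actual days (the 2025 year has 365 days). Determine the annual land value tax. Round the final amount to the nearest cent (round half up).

£13,148.72

1 January – 18 March 2025: 77 days at 2.1% → £597,000 × 2.1% × 77/365 = £2,644.7918
19 March – 5 August 2025: 140 days at 3.9% → £597,000 × 3.9% × 140/365 = £8,930.4658
6 August – 31 December 2025: 148 days at 0.65% → £597,000 × 0.65% × 148/365 = £1,573.4630
Total = £13,148.7205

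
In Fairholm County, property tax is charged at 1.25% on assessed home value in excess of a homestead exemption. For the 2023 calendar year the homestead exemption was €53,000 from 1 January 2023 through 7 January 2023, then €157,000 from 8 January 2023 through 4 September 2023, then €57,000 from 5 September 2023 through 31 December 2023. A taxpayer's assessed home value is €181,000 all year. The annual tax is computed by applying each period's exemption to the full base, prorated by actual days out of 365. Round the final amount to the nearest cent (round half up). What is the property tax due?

1 January – 7 January 2023: 7 days, exemption €53,000 → (€181,000 − €53,000) × 1.25% × 7/365 = €30.6849
8 January – 4 September 2023: 240 days, exemption €157,000 → (€181,000 − €157,000) × 1.25% × 240/365 = €197.2603
5 September – 31 December 2023: 118 days, exemption €57,000 → (€181,000 − €57,000) × 1.25% × 118/365 = €501.0959
Total = €729.0411

€729.04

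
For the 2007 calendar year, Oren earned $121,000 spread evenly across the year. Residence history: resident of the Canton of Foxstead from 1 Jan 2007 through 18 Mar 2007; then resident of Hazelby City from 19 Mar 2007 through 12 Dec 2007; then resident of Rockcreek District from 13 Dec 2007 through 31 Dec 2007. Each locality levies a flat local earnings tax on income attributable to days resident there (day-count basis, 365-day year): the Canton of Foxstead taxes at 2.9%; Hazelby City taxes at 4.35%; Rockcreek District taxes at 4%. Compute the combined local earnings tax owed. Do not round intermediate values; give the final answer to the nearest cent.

The Canton of Foxstead, 1 Jan – 18 Mar 2007: 77 days → $121,000 × 2.9% × 77/365 = $740.2548
Hazelby City, 19 Mar – 12 Dec 2007: 269 days → $121,000 × 4.35% × 269/365 = $3,879.1274
Rockcreek District, 13 Dec – 31 Dec 2007: 19 days → $121,000 × 4% × 19/365 = $251.9452
Total = $4,871.3274

$4,871.33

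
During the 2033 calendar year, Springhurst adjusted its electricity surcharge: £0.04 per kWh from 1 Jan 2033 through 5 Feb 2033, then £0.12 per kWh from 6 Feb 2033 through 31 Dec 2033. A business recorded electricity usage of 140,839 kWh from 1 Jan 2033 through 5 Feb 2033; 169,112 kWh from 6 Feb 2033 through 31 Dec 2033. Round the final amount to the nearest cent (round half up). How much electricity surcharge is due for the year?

£25,927.00

1 Jan – 5 Feb 2033: 140,839 kWh at £0.04/kWh → £5,633.56
6 Feb – 31 Dec 2033: 169,112 kWh at £0.12/kWh → £20,293.44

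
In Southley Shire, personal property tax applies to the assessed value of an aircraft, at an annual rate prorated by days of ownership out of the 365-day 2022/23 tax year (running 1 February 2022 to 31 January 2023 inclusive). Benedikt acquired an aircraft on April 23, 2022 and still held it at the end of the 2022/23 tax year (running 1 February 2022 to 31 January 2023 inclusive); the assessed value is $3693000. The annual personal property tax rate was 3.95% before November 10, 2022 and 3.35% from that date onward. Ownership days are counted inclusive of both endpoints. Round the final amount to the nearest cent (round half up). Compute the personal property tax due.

April 23 – November 9, 2022: 201 days at 3.95% → $3693000 × 3.95% × 201/365 = $80330.3384
November 10, 2022 – January 31, 2023: 83 days at 3.35% → $3693000 × 3.35% × 83/365 = $28132.5658
Total = $108462.9041

$108462.90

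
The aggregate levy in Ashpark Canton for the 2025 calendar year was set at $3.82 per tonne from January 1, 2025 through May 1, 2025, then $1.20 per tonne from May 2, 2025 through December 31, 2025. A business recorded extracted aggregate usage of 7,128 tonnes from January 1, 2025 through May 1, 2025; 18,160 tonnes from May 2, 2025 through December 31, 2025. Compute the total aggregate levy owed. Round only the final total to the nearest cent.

January 1 – May 1, 2025: 7,128 tonnes at $3.82/tonne → $27,228.96
May 2 – December 31, 2025: 18,160 tonnes at $1.20/tonne → $21,792.00

$49,020.96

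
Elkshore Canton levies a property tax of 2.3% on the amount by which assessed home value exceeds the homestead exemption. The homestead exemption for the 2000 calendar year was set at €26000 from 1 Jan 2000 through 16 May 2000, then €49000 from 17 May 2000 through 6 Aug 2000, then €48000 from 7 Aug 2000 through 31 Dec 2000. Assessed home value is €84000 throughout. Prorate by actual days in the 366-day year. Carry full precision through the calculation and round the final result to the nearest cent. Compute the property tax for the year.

1 Jan – 16 May 2000: 137 days, exemption €26000 → (€84000 − €26000) × 2.3% × 137/366 = €499.3388
17 May – 6 Aug 2000: 82 days, exemption €49000 → (€84000 − €49000) × 2.3% × 82/366 = €180.3552
7 Aug – 31 Dec 2000: 147 days, exemption €48000 → (€84000 − €48000) × 2.3% × 147/366 = €332.5574
Total = €1012.2514

€1012.25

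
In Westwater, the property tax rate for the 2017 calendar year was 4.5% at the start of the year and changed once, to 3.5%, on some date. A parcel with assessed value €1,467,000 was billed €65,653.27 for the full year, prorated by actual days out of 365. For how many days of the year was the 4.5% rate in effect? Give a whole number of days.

Let d = days at the first rate; then 365 − d days at the second rate.
€1,467,000 × [4.5%·d + 3.5%·(365−d)] / 365 = €65,653.27
Solving gives d = 356, so the new rate took effect on December 23, 2017.

356 days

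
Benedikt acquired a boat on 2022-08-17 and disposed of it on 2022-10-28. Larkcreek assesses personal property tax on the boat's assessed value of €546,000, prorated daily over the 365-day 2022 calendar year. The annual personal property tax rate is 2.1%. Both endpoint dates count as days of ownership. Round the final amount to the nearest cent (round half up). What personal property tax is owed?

Days held (2022-08-17 to 2022-10-28): 73 out of 365
Tax = €546,000 × 2.1% × 73/365 = €2,293.2000

€2,293.20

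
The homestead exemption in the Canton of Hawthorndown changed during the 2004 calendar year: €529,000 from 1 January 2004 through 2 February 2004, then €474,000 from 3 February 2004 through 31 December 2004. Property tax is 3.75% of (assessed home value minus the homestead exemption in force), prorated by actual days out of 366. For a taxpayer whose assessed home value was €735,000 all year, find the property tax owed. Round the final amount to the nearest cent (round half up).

1 January – 2 February 2004: 33 days, exemption €529,000 → (€735,000 − €529,000) × 3.75% × 33/366 = €696.5164
3 February – 31 December 2004: 333 days, exemption €474,000 → (€735,000 − €474,000) × 3.75% × 333/366 = €8,905.0205
Total = €9,601.5369

€9,601.54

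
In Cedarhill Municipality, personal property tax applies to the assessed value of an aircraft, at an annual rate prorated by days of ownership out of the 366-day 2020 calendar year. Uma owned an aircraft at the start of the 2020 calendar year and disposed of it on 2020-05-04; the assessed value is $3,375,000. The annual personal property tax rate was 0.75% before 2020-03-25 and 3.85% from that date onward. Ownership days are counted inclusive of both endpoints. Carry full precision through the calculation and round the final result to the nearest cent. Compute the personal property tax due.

$20,365.27

2020-01-01 to 2020-03-24: 84 days at 0.75% → $3,375,000 × 0.75% × 84/366 = $5,809.4262
2020-03-25 to 2020-05-04: 41 days at 3.85% → $3,375,000 × 3.85% × 41/366 = $14,555.8402
Total = $20,365.2664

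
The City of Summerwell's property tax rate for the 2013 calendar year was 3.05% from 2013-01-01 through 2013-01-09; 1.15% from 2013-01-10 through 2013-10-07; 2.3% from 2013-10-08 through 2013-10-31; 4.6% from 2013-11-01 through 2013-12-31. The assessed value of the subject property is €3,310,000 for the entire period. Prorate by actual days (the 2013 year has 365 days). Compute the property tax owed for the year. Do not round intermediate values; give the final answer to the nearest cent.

€61,203.26

2013-01-01 to 2013-01-09: 9 days at 3.05% → €3,310,000 × 3.05% × 9/365 = €2,489.3014
2013-01-10 to 2013-10-07: 271 days at 1.15% → €3,310,000 × 1.15% × 271/365 = €28,261.9589
2013-10-08 to 2013-10-31: 24 days at 2.3% → €3,310,000 × 2.3% × 24/365 = €5,005.8082
2013-11-01 to 2013-12-31: 61 days at 4.6% → €3,310,000 × 4.6% × 61/365 = €25,446.1918
Total = €61,203.2603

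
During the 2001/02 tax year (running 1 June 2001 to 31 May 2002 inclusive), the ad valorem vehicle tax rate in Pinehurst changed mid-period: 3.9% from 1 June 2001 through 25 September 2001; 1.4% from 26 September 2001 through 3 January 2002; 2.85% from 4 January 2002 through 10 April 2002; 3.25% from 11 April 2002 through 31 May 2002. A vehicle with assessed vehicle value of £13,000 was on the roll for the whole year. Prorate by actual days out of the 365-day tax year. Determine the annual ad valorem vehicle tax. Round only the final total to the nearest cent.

£369.88

1 June – 25 September 2001: 117 days at 3.9% → £13,000 × 3.9% × 117/365 = £162.5178
26 September 2001 – 3 January 2002: 100 days at 1.4% → £13,000 × 1.4% × 100/365 = £49.8630
4 January – 10 April 2002: 97 days at 2.85% → £13,000 × 2.85% × 97/365 = £98.4616
11 April – 31 May 2002: 51 days at 3.25% → £13,000 × 3.25% × 51/365 = £59.0342
Total = £369.8767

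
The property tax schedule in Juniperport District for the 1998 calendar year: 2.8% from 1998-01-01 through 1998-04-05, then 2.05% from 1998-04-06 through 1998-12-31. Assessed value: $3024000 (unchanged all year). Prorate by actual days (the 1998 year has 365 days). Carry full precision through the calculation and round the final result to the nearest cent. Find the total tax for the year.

1998-01-01 to 1998-04-05: 95 days at 2.8% → $3024000 × 2.8% × 95/365 = $22037.9178
1998-04-06 to 1998-12-31: 270 days at 2.05% → $3024000 × 2.05% × 270/365 = $45857.0959
Total = $67895.0137

$67895.01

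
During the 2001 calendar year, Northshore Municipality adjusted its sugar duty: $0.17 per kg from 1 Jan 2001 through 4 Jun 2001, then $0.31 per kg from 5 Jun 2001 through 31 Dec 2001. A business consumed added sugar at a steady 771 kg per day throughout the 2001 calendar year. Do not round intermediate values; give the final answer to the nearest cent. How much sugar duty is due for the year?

$70,507.95

1 Jan – 4 Jun 2001: 155 days × 771 kg/day = 119,505 kg at $0.17/kg → $20,315.85
5 Jun – 31 Dec 2001: 210 days × 771 kg/day = 161,910 kg at $0.31/kg → $50,192.10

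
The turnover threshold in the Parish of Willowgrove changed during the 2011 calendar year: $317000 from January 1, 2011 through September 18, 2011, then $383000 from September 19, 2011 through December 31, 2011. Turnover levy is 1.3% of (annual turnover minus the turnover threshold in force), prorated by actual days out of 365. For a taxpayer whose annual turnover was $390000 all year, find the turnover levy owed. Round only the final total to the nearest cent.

January 1 – September 18, 2011: 261 days, exemption $317000 → ($390000 − $317000) × 1.3% × 261/365 = $678.6000
September 19 – December 31, 2011: 104 days, exemption $383000 → ($390000 − $383000) × 1.3% × 104/365 = $25.9288
Total = $704.5288

$704.53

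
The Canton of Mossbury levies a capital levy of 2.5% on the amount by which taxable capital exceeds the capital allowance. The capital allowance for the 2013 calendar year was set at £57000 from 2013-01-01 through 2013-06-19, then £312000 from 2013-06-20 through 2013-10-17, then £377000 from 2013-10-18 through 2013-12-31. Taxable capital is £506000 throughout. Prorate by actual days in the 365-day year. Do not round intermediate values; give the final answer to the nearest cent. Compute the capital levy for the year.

£7485.27

2013-01-01 to 2013-06-19: 170 days, exemption £57000 → (£506000 − £57000) × 2.5% × 170/365 = £5228.0822
2013-06-20 to 2013-10-17: 120 days, exemption £312000 → (£506000 − £312000) × 2.5% × 120/365 = £1594.5205
2013-10-18 to 2013-12-31: 75 days, exemption £377000 → (£506000 − £377000) × 2.5% × 75/365 = £662.6712
Total = £7485.2740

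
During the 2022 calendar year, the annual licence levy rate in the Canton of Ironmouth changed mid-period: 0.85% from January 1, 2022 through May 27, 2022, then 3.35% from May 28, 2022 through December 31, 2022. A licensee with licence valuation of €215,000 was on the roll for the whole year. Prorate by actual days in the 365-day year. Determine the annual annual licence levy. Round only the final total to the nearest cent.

January 1 – May 27, 2022: 147 days at 0.85% → €215,000 × 0.85% × 147/365 = €736.0068
May 28 – December 31, 2022: 218 days at 3.35% → €215,000 × 3.35% × 218/365 = €4,301.7671
Total = €5,037.7740

€5,037.77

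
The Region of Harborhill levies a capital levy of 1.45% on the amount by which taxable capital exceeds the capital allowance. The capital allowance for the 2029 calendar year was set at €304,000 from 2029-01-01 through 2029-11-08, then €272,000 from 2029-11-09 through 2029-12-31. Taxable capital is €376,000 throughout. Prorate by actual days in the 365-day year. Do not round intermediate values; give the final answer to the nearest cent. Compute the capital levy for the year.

2029-01-01 to 2029-11-08: 312 days, exemption €304,000 → (€376,000 − €304,000) × 1.45% × 312/365 = €892.4055
2029-11-09 to 2029-12-31: 53 days, exemption €272,000 → (€376,000 − €272,000) × 1.45% × 53/365 = €218.9699
Total = €1,111.3753

€1,111.38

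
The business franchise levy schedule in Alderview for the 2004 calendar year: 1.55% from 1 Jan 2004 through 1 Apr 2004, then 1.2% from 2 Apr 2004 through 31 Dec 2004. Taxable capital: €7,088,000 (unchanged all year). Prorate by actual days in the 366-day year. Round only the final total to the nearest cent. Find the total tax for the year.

€91,291.89

1 Jan – 1 Apr 2004: 92 days at 1.55% → €7,088,000 × 1.55% × 92/366 = €27,616.0874
2 Apr – 31 Dec 2004: 274 days at 1.2% → €7,088,000 × 1.2% × 274/366 = €63,675.8033
Total = €91,291.8907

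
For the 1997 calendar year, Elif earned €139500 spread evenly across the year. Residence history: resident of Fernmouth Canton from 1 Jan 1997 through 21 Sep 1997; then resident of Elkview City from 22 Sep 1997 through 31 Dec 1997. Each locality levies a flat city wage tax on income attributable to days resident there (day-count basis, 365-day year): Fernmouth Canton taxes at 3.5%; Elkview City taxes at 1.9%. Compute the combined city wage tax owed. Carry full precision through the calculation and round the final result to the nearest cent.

€4264.88

Fernmouth Canton, 1 Jan – 21 Sep 1997: 264 days → €139500 × 3.5% × 264/365 = €3531.4521
Elkview City, 22 Sep – 31 Dec 1997: 101 days → €139500 × 1.9% × 101/365 = €733.4260
Total = €4264.8781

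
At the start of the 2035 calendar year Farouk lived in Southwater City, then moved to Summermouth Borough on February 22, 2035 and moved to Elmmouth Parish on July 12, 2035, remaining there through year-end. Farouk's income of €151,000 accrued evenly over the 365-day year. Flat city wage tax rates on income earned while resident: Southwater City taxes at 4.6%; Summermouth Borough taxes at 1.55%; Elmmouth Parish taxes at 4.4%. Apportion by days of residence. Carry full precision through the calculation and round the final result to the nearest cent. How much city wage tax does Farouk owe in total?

Southwater City, January 1 – February 21, 2035: 52 days → €151,000 × 4.6% × 52/365 = €989.5671
Summermouth Borough, February 22 – July 11, 2035: 140 days → €151,000 × 1.55% × 140/365 = €897.7260
Elmmouth Parish, July 12 – December 31, 2035: 173 days → €151,000 × 4.4% × 173/365 = €3,149.0740
Total = €5,036.3671

€5,036.37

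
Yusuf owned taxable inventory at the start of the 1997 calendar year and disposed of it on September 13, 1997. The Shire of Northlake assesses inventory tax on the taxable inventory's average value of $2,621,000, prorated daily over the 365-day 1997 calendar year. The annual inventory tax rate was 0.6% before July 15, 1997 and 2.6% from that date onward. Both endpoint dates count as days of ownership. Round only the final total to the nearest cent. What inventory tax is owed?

January 1 – July 14, 1997: 195 days at 0.6% → $2,621,000 × 0.6% × 195/365 = $8,401.5616
July 15 – September 13, 1997: 61 days at 2.6% → $2,621,000 × 2.6% × 61/365 = $11,388.7836
Total = $19,790.3452

$19,790.35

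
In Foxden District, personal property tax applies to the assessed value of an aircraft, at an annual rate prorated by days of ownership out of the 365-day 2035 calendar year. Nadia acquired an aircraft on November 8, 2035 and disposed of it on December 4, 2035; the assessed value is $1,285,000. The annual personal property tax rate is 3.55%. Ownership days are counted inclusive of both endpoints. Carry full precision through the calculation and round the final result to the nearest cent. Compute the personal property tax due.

Days held (November 8 – December 4, 2035): 27 out of 365
Tax = $1,285,000 × 3.55% × 27/365 = $3,374.4452

$3,374.45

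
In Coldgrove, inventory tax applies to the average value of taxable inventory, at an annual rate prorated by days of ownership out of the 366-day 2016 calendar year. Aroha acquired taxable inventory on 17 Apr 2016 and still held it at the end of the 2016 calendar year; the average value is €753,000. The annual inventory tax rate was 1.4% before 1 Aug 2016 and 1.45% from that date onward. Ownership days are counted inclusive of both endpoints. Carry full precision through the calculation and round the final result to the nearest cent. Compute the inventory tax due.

17 Apr – 31 Jul 2016: 106 days at 1.4% → €753,000 × 1.4% × 106/366 = €3,053.1475
1 Aug – 31 Dec 2016: 153 days at 1.45% → €753,000 × 1.45% × 153/366 = €4,564.2910
Total = €7,617.4385

€7,617.44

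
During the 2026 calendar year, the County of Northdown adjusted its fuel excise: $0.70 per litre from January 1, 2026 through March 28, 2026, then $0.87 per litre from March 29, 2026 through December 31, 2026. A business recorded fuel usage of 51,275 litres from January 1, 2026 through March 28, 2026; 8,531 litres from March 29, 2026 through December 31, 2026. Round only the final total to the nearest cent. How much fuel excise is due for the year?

$43,314.47

January 1 – March 28, 2026: 51,275 litres at $0.70/litre → $35,892.50
March 29 – December 31, 2026: 8,531 litres at $0.87/litre → $7,421.97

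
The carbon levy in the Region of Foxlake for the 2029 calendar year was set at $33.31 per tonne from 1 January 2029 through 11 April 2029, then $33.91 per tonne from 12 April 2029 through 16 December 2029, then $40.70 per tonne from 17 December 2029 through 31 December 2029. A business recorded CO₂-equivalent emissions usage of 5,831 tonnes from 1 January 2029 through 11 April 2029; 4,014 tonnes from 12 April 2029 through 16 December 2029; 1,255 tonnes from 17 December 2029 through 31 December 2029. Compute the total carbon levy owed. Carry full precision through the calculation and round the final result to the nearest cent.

$381,423.85

1 January – 11 April 2029: 5,831 tonnes at $33.31/tonne → $194,230.61
12 April – 16 December 2029: 4,014 tonnes at $33.91/tonne → $136,114.74
17 December – 31 December 2029: 1,255 tonnes at $40.70/tonne → $51,078.50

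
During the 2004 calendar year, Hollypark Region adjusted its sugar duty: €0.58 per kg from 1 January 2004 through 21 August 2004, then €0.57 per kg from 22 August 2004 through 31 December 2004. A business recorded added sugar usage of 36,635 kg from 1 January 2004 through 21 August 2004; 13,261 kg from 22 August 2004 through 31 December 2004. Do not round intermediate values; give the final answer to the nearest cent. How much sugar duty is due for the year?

1 January – 21 August 2004: 36,635 kg at €0.58/kg → €21248.30
22 August – 31 December 2004: 13,261 kg at €0.57/kg → €7558.77

€28807.07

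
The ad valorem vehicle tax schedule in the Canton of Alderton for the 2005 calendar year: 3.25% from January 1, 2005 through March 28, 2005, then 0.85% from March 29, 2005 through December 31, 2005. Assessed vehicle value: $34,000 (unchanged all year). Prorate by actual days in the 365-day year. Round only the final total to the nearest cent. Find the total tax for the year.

January 1 – March 28, 2005: 87 days at 3.25% → $34,000 × 3.25% × 87/365 = $263.3836
March 29 – December 31, 2005: 278 days at 0.85% → $34,000 × 0.85% × 278/365 = $220.1151
Total = $483.4986

$483.50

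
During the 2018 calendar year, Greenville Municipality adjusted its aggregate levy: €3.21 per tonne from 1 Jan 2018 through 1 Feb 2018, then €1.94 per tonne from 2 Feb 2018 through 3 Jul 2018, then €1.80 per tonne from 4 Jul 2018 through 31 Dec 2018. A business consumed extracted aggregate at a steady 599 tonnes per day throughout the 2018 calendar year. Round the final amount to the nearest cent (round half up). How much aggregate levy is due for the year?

1 Jan – 1 Feb 2018: 32 days × 599 tonnes/day = 19,168 tonnes at €3.21/tonne → €61,529.28
2 Feb – 3 Jul 2018: 152 days × 599 tonnes/day = 91,048 tonnes at €1.94/tonne → €176,633.12
4 Jul – 31 Dec 2018: 181 days × 599 tonnes/day = 108,419 tonnes at €1.80/tonne → €195,154.20

€433,316.60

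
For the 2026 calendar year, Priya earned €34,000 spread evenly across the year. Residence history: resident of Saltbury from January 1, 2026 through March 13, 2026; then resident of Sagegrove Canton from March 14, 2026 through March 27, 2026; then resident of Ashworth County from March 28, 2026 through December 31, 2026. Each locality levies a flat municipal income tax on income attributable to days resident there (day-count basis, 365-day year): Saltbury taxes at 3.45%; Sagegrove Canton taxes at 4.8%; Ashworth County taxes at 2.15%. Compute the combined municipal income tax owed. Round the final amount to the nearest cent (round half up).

€852.75

Saltbury, January 1 – March 13, 2026: 72 days → €34,000 × 3.45% × 72/365 = €231.3863
Sagegrove Canton, March 14 – March 27, 2026: 14 days → €34,000 × 4.8% × 14/365 = €62.5973
Ashworth County, March 28 – December 31, 2026: 279 days → €34,000 × 2.15% × 279/365 = €558.7644
Total = €852.7479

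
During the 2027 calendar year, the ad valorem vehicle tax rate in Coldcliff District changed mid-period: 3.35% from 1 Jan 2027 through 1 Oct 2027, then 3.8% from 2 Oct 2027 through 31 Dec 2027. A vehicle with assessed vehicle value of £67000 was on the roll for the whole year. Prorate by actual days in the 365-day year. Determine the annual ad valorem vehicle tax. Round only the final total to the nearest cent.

£2319.67

1 Jan – 1 Oct 2027: 274 days at 3.35% → £67000 × 3.35% × 274/365 = £1684.9123
2 Oct – 31 Dec 2027: 91 days at 3.8% → £67000 × 3.8% × 91/365 = £634.7562
Total = £2319.6685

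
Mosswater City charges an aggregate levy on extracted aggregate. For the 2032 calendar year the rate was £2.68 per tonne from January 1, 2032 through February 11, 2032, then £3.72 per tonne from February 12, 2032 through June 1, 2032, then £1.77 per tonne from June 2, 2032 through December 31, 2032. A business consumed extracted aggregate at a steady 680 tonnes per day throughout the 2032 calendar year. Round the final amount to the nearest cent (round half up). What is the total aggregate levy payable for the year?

£613,693.20

January 1 – February 11, 2032: 42 days × 680 tonnes/day = 28,560 tonnes at £2.68/tonne → £76,540.80
February 12 – June 1, 2032: 111 days × 680 tonnes/day = 75,480 tonnes at £3.72/tonne → £280,785.60
June 2 – December 31, 2032: 213 days × 680 tonnes/day = 144,840 tonnes at £1.77/tonne → £256,366.80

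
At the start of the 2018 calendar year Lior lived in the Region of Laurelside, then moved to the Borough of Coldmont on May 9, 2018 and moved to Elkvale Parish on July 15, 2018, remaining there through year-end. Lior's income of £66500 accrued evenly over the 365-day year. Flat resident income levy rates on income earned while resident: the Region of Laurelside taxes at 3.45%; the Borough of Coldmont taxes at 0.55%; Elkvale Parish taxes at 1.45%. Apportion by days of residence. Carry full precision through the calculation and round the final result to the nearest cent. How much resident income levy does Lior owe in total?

The Region of Laurelside, January 1 – May 8, 2018: 128 days → £66500 × 3.45% × 128/365 = £804.5589
The Borough of Coldmont, May 9 – July 14, 2018: 67 days → £66500 × 0.55% × 67/365 = £67.1377
Elkvale Parish, July 15 – December 31, 2018: 170 days → £66500 × 1.45% × 170/365 = £449.1027
Total = £1320.7993

£1320.80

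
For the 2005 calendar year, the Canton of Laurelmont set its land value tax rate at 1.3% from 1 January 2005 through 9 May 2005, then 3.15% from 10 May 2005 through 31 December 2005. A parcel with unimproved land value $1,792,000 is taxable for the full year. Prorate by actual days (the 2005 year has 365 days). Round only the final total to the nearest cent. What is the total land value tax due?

1 January – 9 May 2005: 129 days at 1.3% → $1,792,000 × 1.3% × 129/365 = $8,233.3808
10 May – 31 December 2005: 236 days at 3.15% → $1,792,000 × 3.15% × 236/365 = $36,497.8849
Total = $44,731.2658

$44,731.27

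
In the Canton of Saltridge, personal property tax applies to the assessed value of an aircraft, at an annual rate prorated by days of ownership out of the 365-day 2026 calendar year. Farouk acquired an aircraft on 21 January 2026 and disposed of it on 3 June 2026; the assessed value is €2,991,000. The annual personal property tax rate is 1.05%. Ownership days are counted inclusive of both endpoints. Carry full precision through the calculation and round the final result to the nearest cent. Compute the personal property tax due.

€11,529.69

Days held (21 January – 3 June 2026): 134 out of 365
Tax = €2,991,000 × 1.05% × 134/365 = €11,529.6904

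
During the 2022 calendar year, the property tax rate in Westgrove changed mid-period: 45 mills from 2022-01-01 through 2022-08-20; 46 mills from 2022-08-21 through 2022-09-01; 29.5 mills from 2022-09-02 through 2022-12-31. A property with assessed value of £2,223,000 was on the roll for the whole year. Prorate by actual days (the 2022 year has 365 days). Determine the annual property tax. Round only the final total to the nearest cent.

2022-01-01 to 2022-08-20: 232 days at 45 mills → £2,223,000 × 4.5% × 232/365 = £63,583.8904
2022-08-21 to 2022-09-01: 12 days at 46 mills → £2,223,000 × 4.6% × 12/365 = £3,361.9068
2022-09-02 to 2022-12-31: 121 days at 29.5 mills → £2,223,000 × 2.95% × 121/365 = £21,739.7219
Total = £88,685.5192

£88,685.52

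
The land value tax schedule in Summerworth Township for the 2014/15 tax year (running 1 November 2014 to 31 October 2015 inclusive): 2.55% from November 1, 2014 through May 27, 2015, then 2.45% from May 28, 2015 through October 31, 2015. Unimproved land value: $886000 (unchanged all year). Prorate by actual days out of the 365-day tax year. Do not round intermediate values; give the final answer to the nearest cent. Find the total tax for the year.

November 1, 2014 – May 27, 2015: 208 days at 2.55% → $886000 × 2.55% × 208/365 = $12874.9151
May 28 – October 31, 2015: 157 days at 2.45% → $886000 × 2.45% × 157/365 = $9336.9836
Total = $22211.8986

$22211.90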